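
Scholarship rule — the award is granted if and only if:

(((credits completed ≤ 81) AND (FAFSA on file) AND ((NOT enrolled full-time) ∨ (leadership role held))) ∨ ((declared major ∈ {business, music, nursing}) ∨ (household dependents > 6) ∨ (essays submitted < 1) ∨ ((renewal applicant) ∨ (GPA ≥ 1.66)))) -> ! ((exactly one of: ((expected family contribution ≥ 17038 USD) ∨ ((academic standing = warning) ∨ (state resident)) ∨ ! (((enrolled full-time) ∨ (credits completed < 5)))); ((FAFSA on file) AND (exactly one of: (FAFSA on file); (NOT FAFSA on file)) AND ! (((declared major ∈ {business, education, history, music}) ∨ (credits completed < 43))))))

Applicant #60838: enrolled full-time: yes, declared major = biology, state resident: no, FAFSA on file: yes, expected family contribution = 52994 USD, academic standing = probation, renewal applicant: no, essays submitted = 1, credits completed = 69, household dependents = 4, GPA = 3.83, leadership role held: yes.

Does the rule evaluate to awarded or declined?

Awarded

Atomic conditions:
  credits completed ≤ 81: 69 ≤ 81 is true
  FAFSA on file: yes → true
  NOT enrolled full-time: yes → false
  leadership role held: yes → true
  declared major ∈ {business, music, nursing}: biology is not in the set → false
  household dependents > 6: 4 > 6 is false
  essays submitted < 1: 1 < 1 is false
  renewal applicant: no → false
  GPA ≥ 1.66: 3.83 ≥ 1.66 is true
  expected family contribution ≥ 17038 USD: 52994 ≥ 17038 is true
  academic standing = warning: probation == warning is false
  state resident: no → false
  enrolled full-time: yes → true
  credits completed < 5: 69 < 5 is false
  NOT FAFSA on file: yes → false
  declared major ∈ {business, education, history, music}: biology is not in the set → false
  credits completed < 43: 69 < 43 is false
Combine:
[1.1.3] false OR true = true
[1.1] true AND true AND true = true
[1.2.4] false OR true = true
[1.2] false OR false OR false OR true = true
[1] true OR true = true
[2.1.1.2] false OR false = false
[2.1.1.3.1] true OR false = true
[2.1.1.3] NOT true = false
[2.1.1] true OR false OR false = true
[2.1.2.2] exactly-one(true, false) = true
[2.1.2.3.1] false OR false = false
[2.1.2.3] NOT false = true
[2.1.2] true AND true AND true = true
[2.1] exactly-one(true, true) = false
[2] NOT false = true
[root] true → true = true
Overall: true → awarded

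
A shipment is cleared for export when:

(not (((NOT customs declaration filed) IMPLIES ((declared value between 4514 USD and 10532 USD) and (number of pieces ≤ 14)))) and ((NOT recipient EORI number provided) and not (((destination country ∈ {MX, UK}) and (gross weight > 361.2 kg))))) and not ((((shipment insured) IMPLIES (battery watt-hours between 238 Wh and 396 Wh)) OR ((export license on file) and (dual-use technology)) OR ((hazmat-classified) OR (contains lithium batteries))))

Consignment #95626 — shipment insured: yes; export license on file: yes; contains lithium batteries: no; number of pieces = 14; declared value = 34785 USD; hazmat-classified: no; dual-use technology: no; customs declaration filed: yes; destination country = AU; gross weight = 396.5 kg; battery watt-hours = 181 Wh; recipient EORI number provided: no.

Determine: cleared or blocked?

Atomic conditions:
  NOT customs declaration filed: yes → false
  declared value between 4514 USD and 10532 USD: 34785 in [4514, 10532] is false
  number of pieces ≤ 14: 14 ≤ 14 is true
  NOT recipient EORI number provided: no → true
  destination country ∈ {MX, UK}: AU is not in the set → false
  gross weight > 361.2 kg: 396.5 > 361.2 is true
  shipment insured: yes → true
  battery watt-hours between 238 Wh and 396 Wh: 181 in [238, 396] is false
  export license on file: yes → true
  dual-use technology: no → false
  hazmat-classified: no → false
  contains lithium batteries: no → false
Combine:
[1.1.1.2] false AND true = false
[1.1.1] false → false (antecedent false ⇒ implication holds) = true
[1.1] NOT true = false
[1.2.2.1] false AND true = false
[1.2.2] NOT false = true
[1.2] true AND true = true
[1] false AND true = false
[2.1.1] true → false = false
[2.1.2] true AND false = false
[2.1.3] false OR false = false
[2.1] false OR false OR false = false
[2] NOT false = true
[root] false AND true = false
Overall: false → blocked

Blocked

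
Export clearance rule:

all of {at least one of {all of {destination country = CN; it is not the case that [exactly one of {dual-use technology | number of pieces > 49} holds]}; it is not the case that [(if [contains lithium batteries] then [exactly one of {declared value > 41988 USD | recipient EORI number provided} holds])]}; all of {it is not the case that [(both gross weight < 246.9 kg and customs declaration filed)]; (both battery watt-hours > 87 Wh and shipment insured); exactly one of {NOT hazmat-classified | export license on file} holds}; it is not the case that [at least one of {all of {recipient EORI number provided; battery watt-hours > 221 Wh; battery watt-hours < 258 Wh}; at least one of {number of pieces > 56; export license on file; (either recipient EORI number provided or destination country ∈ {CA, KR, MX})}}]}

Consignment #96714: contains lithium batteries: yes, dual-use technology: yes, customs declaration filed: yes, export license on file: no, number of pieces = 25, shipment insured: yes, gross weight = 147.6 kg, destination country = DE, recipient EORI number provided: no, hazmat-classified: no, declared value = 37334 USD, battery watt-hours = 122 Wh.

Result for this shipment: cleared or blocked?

Blocked

Atomic conditions:
  destination country = CN: DE == CN is false
  dual-use technology: yes → true
  number of pieces > 49: 25 > 49 is false
  contains lithium batteries: yes → true
  declared value > 41988 USD: 37334 > 41988 is false
  recipient EORI number provided: no → false
  gross weight < 246.9 kg: 147.6 < 246.9 is true
  customs declaration filed: yes → true
  battery watt-hours > 87 Wh: 122 > 87 is true
  shipment insured: yes → true
  NOT hazmat-classified: no → true
  export license on file: no → false
  battery watt-hours > 221 Wh: 122 > 221 is false
  battery watt-hours < 258 Wh: 122 < 258 is true
  number of pieces > 56: 25 > 56 is false
  destination country ∈ {CA, KR, MX}: DE is not in the set → false
Combine:
[1.1.2.1] exactly-one(true, false) = true
[1.1.2] NOT true = false
[1.1] false AND false = false
[1.2.1.2] exactly-one(false, false) = false
[1.2.1] true → false = false
[1.2] NOT false = true
[1] false OR true = true
[2.1.1] true AND true = true
[2.1] NOT true = false
[2.2] true AND true = true
[2.3] exactly-one(true, false) = true
[2] false AND true AND true = false
[3.1.1] false AND false AND true = false
[3.1.2.3] false OR false = false
[3.1.2] false OR false OR false = false
[3.1] false OR false = false
[3] NOT false = true
[root] true AND false AND true = false
Overall: false → blocked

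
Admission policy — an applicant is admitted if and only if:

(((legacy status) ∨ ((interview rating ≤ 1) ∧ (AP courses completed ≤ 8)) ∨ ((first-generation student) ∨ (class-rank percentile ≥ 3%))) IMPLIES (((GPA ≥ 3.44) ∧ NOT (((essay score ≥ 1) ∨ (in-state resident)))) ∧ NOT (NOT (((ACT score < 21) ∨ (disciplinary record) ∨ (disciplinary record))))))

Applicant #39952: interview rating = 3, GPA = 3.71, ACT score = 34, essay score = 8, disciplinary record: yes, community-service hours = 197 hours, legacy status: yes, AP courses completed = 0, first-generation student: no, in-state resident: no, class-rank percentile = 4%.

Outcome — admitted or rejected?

Atomic conditions:
  legacy status: yes → true
  interview rating ≤ 1: 3 ≤ 1 is false
  AP courses completed ≤ 8: 0 ≤ 8 is true
  first-generation student: no → false
  class-rank percentile ≥ 3%: 4 ≥ 3 is true
  GPA ≥ 3.44: 3.71 ≥ 3.44 is true
  essay score ≥ 1: 8 ≥ 1 is true
  in-state resident: no → false
  ACT score < 21: 34 < 21 is false
  disciplinary record: yes → true
Combine:
[1.2] false AND true = false
[1.3] false OR true = true
[1] true OR false OR true = true
[2.1.2.1] true OR false = true
[2.1.2] NOT true = false
[2.1] true AND false = false
[2.2.1.1] false OR true OR true = true
[2.2.1] NOT true = false
[2.2] NOT false = true
[2] false AND true = false
[root] true → false = false
Overall: false → rejected

Rejected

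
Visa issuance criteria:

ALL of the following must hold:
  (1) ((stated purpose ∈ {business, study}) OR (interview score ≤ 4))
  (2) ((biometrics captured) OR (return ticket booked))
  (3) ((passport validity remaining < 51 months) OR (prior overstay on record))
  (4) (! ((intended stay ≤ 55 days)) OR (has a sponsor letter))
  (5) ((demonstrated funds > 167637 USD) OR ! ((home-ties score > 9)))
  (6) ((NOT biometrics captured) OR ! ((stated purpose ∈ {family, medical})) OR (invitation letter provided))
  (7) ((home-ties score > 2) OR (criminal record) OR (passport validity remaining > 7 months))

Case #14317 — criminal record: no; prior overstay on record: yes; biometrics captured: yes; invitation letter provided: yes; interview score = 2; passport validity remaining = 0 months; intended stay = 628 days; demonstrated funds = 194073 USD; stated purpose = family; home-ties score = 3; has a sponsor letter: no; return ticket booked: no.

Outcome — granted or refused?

Granted

Atomic conditions:
  stated purpose ∈ {business, study}: family is not in the set → false
  interview score ≤ 4: 2 ≤ 4 is true
  biometrics captured: yes → true
  return ticket booked: no → false
  passport validity remaining < 51 months: 0 < 51 is true
  prior overstay on record: yes → true
  intended stay ≤ 55 days: 628 ≤ 55 is false
  has a sponsor letter: no → false
  demonstrated funds > 167637 USD: 194073 > 167637 is true
  home-ties score > 9: 3 > 9 is false
  NOT biometrics captured: yes → false
  stated purpose ∈ {family, medical}: family is in the set → true
  invitation letter provided: yes → true
  home-ties score > 2: 3 > 2 is true
  criminal record: no → false
  passport validity remaining > 7 months: 0 > 7 is false
Combine:
[1] false OR true = true
[2] true OR false = true
[3] true OR true = true
[4.1] NOT false = true
[4] true OR false = true
[5.2] NOT false = true
[5] true OR true = true
[6.2] NOT true = false
[6] false OR false OR true = true
[7] true OR false OR false = true
[root] true AND true AND true AND true AND true AND true AND true = true
Overall: true → granted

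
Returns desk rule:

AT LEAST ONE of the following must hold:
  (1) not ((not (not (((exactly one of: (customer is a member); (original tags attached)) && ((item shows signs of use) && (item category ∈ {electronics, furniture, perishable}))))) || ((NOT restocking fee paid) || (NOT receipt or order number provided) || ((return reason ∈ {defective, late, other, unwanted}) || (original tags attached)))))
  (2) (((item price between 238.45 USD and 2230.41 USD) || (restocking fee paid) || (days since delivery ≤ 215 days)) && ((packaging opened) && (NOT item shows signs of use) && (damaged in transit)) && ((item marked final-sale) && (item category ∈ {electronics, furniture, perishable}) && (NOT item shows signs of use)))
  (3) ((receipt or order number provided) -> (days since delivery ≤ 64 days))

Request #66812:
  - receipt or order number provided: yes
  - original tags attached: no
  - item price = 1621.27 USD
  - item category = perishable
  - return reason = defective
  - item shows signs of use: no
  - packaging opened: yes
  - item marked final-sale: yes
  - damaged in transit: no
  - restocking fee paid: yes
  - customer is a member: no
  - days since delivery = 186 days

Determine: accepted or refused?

Refused

Atomic conditions:
  customer is a member: no → false
  original tags attached: no → false
  item shows signs of use: no → false
  item category ∈ {electronics, furniture, perishable}: perishable is in the set → true
  NOT restocking fee paid: yes → false
  NOT receipt or order number provided: yes → false
  return reason ∈ {defective, late, other, unwanted}: defective is in the set → true
  item price between 238.45 USD and 2230.41 USD: 1621.27 in [238.45, 2230.41] is true
  restocking fee paid: yes → true
  days since delivery ≤ 215 days: 186 ≤ 215 is true
  packaging opened: yes → true
  NOT item shows signs of use: no → true
  damaged in transit: no → false
  item marked final-sale: yes → true
  receipt or order number provided: yes → true
  days since delivery ≤ 64 days: 186 ≤ 64 is false
Combine:
[1.1.1.1.1.1] exactly-one(false, false) = false
[1.1.1.1.1.2] false AND true = false
[1.1.1.1.1] false AND false = false
[1.1.1.1] NOT false = true
[1.1.1] NOT true = false
[1.1.2.3] true OR false = true
[1.1.2] false OR false OR true = true
[1.1] false OR true = true
[1] NOT true = false
[2.1] true OR true OR true = true
[2.2] true AND true AND false = false
[2.3] true AND true AND true = true
[2] true AND false AND true = false
[3] true → false = false
[root] false OR false OR false = false
Overall: false → refused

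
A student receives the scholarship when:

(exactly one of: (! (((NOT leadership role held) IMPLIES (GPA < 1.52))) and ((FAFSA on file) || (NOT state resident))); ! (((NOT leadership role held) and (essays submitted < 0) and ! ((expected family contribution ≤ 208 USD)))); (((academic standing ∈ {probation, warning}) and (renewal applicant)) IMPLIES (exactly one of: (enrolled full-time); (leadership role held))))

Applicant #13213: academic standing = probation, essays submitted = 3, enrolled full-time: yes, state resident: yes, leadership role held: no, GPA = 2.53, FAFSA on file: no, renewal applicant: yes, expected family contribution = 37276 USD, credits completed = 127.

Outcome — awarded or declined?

Declined

Atomic conditions:
  NOT leadership role held: no → true
  GPA < 1.52: 2.53 < 1.52 is false
  FAFSA on file: no → false
  NOT state resident: yes → false
  essays submitted < 0: 3 < 0 is false
  expected family contribution ≤ 208 USD: 37276 ≤ 208 is false
  academic standing ∈ {probation, warning}: probation is in the set → true
  renewal applicant: yes → true
  enrolled full-time: yes → true
  leadership role held: no → false
Combine:
[1.1.1] true → false = false
[1.1] NOT false = true
[1.2] false OR false = false
[1] true AND false = false
[2.1.3] NOT false = true
[2.1] true AND false AND true = false
[2] NOT false = true
[3.1] true AND true = true
[3.2] exactly-one(true, false) = true
[3] true → true = true
[root] exactly-one(false, true, true) = false
Overall: false → declined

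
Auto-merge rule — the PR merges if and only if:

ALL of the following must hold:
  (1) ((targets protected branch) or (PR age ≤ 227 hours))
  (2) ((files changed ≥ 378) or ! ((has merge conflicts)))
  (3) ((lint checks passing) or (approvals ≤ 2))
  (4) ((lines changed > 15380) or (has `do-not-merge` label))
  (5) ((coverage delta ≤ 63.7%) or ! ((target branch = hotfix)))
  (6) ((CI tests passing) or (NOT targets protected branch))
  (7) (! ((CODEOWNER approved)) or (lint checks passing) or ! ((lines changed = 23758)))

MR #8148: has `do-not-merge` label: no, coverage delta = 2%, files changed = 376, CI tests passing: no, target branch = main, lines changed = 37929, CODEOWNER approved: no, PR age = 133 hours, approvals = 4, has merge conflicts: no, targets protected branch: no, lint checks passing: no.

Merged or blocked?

Blocked

Atomic conditions:
  targets protected branch: no → false
  PR age ≤ 227 hours: 133 ≤ 227 is true
  files changed ≥ 378: 376 ≥ 378 is false
  has merge conflicts: no → false
  lint checks passing: no → false
  approvals ≤ 2: 4 ≤ 2 is false
  lines changed > 15380: 37929 > 15380 is true
  has `do-not-merge` label: no → false
  coverage delta ≤ 63.7%: 2 ≤ 63.7 is true
  target branch = hotfix: main == hotfix is false
  CI tests passing: no → false
  NOT targets protected branch: no → true
  CODEOWNER approved: no → false
  lines changed = 23758: 37929 == 23758 is false
Combine:
[1] false OR true = true
[2.2] NOT false = true
[2] false OR true = true
[3] false OR false = false
[4] true OR false = true
[5.2] NOT false = true
[5] true OR true = true
[6] false OR true = true
[7.1] NOT false = true
[7.3] NOT false = true
[7] true OR false OR true = true
[root] true AND true AND false AND true AND true AND true AND true = false
Overall: false → blocked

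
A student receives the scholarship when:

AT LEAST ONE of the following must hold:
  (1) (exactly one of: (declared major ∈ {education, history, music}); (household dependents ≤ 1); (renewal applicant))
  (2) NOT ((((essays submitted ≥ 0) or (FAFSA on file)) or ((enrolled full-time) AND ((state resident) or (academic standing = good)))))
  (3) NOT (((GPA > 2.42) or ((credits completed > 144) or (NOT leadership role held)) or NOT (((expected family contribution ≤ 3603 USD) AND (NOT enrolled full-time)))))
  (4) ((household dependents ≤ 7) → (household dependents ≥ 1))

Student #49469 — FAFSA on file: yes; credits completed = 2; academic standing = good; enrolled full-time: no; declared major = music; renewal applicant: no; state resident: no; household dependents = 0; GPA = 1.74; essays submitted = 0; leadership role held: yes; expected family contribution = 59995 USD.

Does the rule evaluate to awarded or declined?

Atomic conditions:
  declared major ∈ {education, history, music}: music is in the set → true
  household dependents ≤ 1: 0 ≤ 1 is true
  renewal applicant: no → false
  essays submitted ≥ 0: 0 ≥ 0 is true
  FAFSA on file: yes → true
  enrolled full-time: no → false
  state resident: no → false
  academic standing = good: good == good is true
  GPA > 2.42: 1.74 > 2.42 is false
  credits completed > 144: 2 > 144 is false
  NOT leadership role held: yes → false
  expected family contribution ≤ 3603 USD: 59995 ≤ 3603 is false
  NOT enrolled full-time: no → true
  household dependents ≤ 7: 0 ≤ 7 is true
  household dependents ≥ 1: 0 ≥ 1 is false
Combine:
[1] exactly-one(true, true, false) = false
[2.1.1] true OR true = true
[2.1.2.2] false OR true = true
[2.1.2] false AND true = false
[2.1] true OR false = true
[2] NOT true = false
[3.1.2] false OR false = false
[3.1.3.1] false AND true = false
[3.1.3] NOT false = true
[3.1] false OR false OR true = true
[3] NOT true = false
[4] true → false = false
[root] false OR false OR false OR false = false
Overall: false → declined

Declined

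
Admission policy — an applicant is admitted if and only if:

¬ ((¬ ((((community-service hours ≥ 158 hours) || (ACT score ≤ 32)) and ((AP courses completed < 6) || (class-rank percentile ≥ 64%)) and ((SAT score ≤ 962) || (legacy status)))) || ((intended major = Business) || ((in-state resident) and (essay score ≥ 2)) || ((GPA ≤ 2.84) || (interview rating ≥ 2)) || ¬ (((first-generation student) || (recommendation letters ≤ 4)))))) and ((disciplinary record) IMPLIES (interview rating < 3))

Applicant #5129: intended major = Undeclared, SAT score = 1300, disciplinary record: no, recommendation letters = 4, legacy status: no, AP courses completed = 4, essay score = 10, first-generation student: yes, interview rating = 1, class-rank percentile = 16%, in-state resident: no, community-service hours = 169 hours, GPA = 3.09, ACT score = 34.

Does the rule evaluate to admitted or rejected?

Atomic conditions:
  community-service hours ≥ 158 hours: 169 ≥ 158 is true
  ACT score ≤ 32: 34 ≤ 32 is false
  AP courses completed < 6: 4 < 6 is true
  class-rank percentile ≥ 64%: 16 ≥ 64 is false
  SAT score ≤ 962: 1300 ≤ 962 is false
  legacy status: no → false
  intended major = Business: Undeclared == Business is false
  in-state resident: no → false
  essay score ≥ 2: 10 ≥ 2 is true
  GPA ≤ 2.84: 3.09 ≤ 2.84 is false
  interview rating ≥ 2: 1 ≥ 2 is false
  first-generation student: yes → true
  recommendation letters ≤ 4: 4 ≤ 4 is true
  disciplinary record: no → false
  interview rating < 3: 1 < 3 is true
Combine:
[1.1.1.1.1] true OR false = true
[1.1.1.1.2] true OR false = true
[1.1.1.1.3] false OR false = false
[1.1.1.1] true AND true AND false = false
[1.1.1] NOT false = true
[1.1.2.2] false AND true = false
[1.1.2.3] false OR false = false
[1.1.2.4.1] true OR true = true
[1.1.2.4] NOT true = false
[1.1.2] false OR false OR false OR false = false
[1.1] true OR false = true
[1] NOT true = false
[2] false → true (antecedent false ⇒ implication holds) = true
[root] false AND true = false
Overall: false → rejected

Rejected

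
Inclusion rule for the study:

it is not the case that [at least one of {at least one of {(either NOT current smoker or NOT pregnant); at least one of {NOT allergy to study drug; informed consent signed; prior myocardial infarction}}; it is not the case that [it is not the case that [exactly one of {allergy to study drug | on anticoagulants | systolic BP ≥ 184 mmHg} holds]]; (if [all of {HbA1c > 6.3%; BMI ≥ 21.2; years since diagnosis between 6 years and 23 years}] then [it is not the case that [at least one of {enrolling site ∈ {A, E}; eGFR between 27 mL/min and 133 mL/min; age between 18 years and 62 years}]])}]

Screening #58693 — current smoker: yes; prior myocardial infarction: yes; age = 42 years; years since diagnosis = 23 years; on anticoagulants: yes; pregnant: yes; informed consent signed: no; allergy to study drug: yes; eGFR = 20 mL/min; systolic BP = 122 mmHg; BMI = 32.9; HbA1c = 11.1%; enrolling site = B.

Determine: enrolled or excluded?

Excluded

Atomic conditions:
  NOT current smoker: yes → false
  NOT pregnant: yes → false
  NOT allergy to study drug: yes → false
  informed consent signed: no → false
  prior myocardial infarction: yes → true
  allergy to study drug: yes → true
  on anticoagulants: yes → true
  systolic BP ≥ 184 mmHg: 122 ≥ 184 is false
  HbA1c > 6.3%: 11.1 > 6.3 is true
  BMI ≥ 21.2: 32.9 ≥ 21.2 is true
  years since diagnosis between 6 years and 23 years: 23 in [6, 23] is true
  enrolling site ∈ {A, E}: B is not in the set → false
  eGFR between 27 mL/min and 133 mL/min: 20 in [27, 133] is false
  age between 18 years and 62 years: 42 in [18, 62] is true
Combine:
[1.1.1] false OR false = false
[1.1.2] false OR false OR true = true
[1.1] false OR true = true
[1.2.1.1] exactly-one(true, true, false) = false
[1.2.1] NOT false = true
[1.2] NOT true = false
[1.3.1] true AND true AND true = true
[1.3.2.1] false OR false OR true = true
[1.3.2] NOT true = false
[1.3] true → false = false
[1] true OR false OR false = true
[root] NOT true = false
Overall: false → excluded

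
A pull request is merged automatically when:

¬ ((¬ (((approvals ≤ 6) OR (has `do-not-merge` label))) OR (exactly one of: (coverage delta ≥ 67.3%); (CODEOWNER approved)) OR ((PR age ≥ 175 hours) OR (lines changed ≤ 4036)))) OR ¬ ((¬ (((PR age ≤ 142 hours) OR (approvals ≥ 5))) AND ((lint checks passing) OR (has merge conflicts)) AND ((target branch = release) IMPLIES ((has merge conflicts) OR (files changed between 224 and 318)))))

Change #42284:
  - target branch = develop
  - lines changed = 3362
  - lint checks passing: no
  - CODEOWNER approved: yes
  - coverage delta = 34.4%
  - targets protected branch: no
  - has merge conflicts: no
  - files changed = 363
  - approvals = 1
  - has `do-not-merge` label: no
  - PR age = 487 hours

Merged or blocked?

Atomic conditions:
  approvals ≤ 6: 1 ≤ 6 is true
  has `do-not-merge` label: no → false
  coverage delta ≥ 67.3%: 34.4 ≥ 67.3 is false
  CODEOWNER approved: yes → true
  PR age ≥ 175 hours: 487 ≥ 175 is true
  lines changed ≤ 4036: 3362 ≤ 4036 is true
  PR age ≤ 142 hours: 487 ≤ 142 is false
  approvals ≥ 5: 1 ≥ 5 is false
  lint checks passing: no → false
  has merge conflicts: no → false
  target branch = release: develop == release is false
  files changed between 224 and 318: 363 in [224, 318] is false
Combine:
[1.1.1.1] true OR false = true
[1.1.1] NOT true = false
[1.1.2] exactly-one(false, true) = true
[1.1.3] true OR true = true
[1.1] false OR true OR true = true
[1] NOT true = false
[2.1.1.1] false OR false = false
[2.1.1] NOT false = true
[2.1.2] false OR false = false
[2.1.3.2] false OR false = false
[2.1.3] false → false (antecedent false ⇒ implication holds) = true
[2.1] true AND false AND true = false
[2] NOT false = true
[root] false OR true = true
Overall: true → merged

Merged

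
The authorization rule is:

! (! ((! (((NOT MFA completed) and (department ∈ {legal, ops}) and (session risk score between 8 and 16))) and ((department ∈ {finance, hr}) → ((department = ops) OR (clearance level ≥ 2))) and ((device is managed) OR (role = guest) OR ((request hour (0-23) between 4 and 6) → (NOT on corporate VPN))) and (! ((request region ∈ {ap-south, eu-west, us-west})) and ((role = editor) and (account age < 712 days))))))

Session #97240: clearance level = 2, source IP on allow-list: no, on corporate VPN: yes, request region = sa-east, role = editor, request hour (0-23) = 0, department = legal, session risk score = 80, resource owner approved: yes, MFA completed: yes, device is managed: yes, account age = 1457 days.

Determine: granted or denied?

Atomic conditions:
  NOT MFA completed: yes → false
  department ∈ {legal, ops}: legal is in the set → true
  session risk score between 8 and 16: 80 in [8, 16] is false
  department ∈ {finance, hr}: legal is not in the set → false
  department = ops: legal == ops is false
  clearance level ≥ 2: 2 ≥ 2 is true
  device is managed: yes → true
  role = guest: editor == guest is false
  request hour (0-23) between 4 and 6: 0 in [4, 6] is false
  NOT on corporate VPN: yes → false
  request region ∈ {ap-south, eu-west, us-west}: sa-east is not in the set → false
  role = editor: editor == editor is true
  account age < 712 days: 1457 < 712 is false
Combine:
[1.1.1.1] false AND true AND false = false
[1.1.1] NOT false = true
[1.1.2.2] false OR true = true
[1.1.2] false → true (antecedent false ⇒ implication holds) = true
[1.1.3.3] false → false (antecedent false ⇒ implication holds) = true
[1.1.3] true OR false OR true = true
[1.1.4.1] NOT false = true
[1.1.4.2] true AND false = false
[1.1.4] true AND false = false
[1.1] true AND true AND true AND false = false
[1] NOT false = true
[root] NOT true = false
Overall: false → denied

Denied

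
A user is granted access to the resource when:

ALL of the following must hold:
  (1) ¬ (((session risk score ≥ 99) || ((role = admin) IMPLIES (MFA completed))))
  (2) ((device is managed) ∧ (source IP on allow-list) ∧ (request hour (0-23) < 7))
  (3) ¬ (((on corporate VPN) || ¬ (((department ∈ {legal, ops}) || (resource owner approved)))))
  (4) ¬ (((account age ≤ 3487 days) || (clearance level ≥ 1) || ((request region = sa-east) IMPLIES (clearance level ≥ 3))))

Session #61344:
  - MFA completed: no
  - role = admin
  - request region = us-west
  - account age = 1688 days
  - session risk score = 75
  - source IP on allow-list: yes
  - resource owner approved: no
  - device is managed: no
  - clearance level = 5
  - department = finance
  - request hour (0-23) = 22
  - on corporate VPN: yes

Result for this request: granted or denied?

Atomic conditions:
  session risk score ≥ 99: 75 ≥ 99 is false
  role = admin: admin == admin is true
  MFA completed: no → false
  device is managed: no → false
  source IP on allow-list: yes → true
  request hour (0-23) < 7: 22 < 7 is false
  on corporate VPN: yes → true
  department ∈ {legal, ops}: finance is not in the set → false
  resource owner approved: no → false
  account age ≤ 3487 days: 1688 ≤ 3487 is true
  clearance level ≥ 1: 5 ≥ 1 is true
  request region = sa-east: us-west == sa-east is false
  clearance level ≥ 3: 5 ≥ 3 is true
Combine:
[1.1.2] true → false = false
[1.1] false OR false = false
[1] NOT false = true
[2] false AND true AND false = false
[3.1.2.1] false OR false = false
[3.1.2] NOT false = true
[3.1] true OR true = true
[3] NOT true = false
[4.1.3] false → true (antecedent false ⇒ implication holds) = true
[4.1] true OR true OR true = true
[4] NOT true = false
[root] true AND false AND false AND false = false
Overall: false → denied

Denied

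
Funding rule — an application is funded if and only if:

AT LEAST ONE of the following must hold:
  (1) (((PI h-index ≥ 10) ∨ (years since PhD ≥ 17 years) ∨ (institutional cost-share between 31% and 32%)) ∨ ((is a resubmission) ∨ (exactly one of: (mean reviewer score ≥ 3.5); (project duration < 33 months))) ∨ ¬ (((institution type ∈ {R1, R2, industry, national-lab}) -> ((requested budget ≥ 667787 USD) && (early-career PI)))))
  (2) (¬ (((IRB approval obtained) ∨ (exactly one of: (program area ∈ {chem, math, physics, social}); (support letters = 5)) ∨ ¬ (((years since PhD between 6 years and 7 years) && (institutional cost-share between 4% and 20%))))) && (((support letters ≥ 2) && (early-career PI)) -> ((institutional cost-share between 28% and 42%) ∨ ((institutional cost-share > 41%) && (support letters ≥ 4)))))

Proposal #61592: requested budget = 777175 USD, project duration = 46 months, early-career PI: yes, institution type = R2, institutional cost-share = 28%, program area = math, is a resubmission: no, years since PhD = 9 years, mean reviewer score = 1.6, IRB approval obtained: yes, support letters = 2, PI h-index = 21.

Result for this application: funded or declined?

Funded

Atomic conditions:
  PI h-index ≥ 10: 21 ≥ 10 is true
  years since PhD ≥ 17 years: 9 ≥ 17 is false
  institutional cost-share between 31% and 32%: 28 in [31, 32] is false
  is a resubmission: no → false
  mean reviewer score ≥ 3.5: 1.6 ≥ 3.5 is false
  project duration < 33 months: 46 < 33 is false
  institution type ∈ {R1, R2, industry, national-lab}: R2 is in the set → true
  requested budget ≥ 667787 USD: 777175 ≥ 667787 is true
  early-career PI: yes → true
  IRB approval obtained: yes → true
  program area ∈ {chem, math, physics, social}: math is in the set → true
  support letters = 5: 2 == 5 is false
  years since PhD between 6 years and 7 years: 9 in [6, 7] is false
  institutional cost-share between 4% and 20%: 28 in [4, 20] is false
  support letters ≥ 2: 2 ≥ 2 is true
  institutional cost-share between 28% and 42%: 28 in [28, 42] is true
  institutional cost-share > 41%: 28 > 41 is false
  support letters ≥ 4: 2 ≥ 4 is false
Combine:
[1.1] true OR false OR false = true
[1.2.2] exactly-one(false, false) = false
[1.2] false OR false = false
[1.3.1.2] true AND true = true
[1.3.1] true → true = true
[1.3] NOT true = false
[1] true OR false OR false = true
[2.1.1.2] exactly-one(true, false) = true
[2.1.1.3.1] false AND false = false
[2.1.1.3] NOT false = true
[2.1.1] true OR true OR true = true
[2.1] NOT true = false
[2.2.1] true AND true = true
[2.2.2.2] false AND false = false
[2.2.2] true OR false = true
[2.2] true → true = true
[2] false AND true = false
[root] true OR false = true
Overall: true → funded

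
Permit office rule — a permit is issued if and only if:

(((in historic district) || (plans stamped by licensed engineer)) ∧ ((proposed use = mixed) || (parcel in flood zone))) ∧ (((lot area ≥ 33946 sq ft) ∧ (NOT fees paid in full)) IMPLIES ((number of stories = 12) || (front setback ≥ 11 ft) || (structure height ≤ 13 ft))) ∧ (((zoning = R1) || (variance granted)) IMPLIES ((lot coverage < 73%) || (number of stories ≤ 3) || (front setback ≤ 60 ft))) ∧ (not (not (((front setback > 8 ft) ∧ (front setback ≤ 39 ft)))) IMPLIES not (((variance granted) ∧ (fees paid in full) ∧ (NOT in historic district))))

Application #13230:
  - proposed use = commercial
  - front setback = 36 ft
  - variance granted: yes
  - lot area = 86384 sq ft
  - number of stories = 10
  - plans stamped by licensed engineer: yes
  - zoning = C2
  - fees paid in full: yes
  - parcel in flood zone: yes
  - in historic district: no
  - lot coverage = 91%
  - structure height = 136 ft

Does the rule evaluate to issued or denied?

Atomic conditions:
  in historic district: no → false
  plans stamped by licensed engineer: yes → true
  proposed use = mixed: commercial == mixed is false
  parcel in flood zone: yes → true
  lot area ≥ 33946 sq ft: 86384 ≥ 33946 is true
  NOT fees paid in full: yes → false
  number of stories = 12: 10 == 12 is false
  front setback ≥ 11 ft: 36 ≥ 11 is true
  structure height ≤ 13 ft: 136 ≤ 13 is false
  zoning = R1: C2 == R1 is false
  variance granted: yes → true
  lot coverage < 73%: 91 < 73 is false
  number of stories ≤ 3: 10 ≤ 3 is false
  front setback ≤ 60 ft: 36 ≤ 60 is true
  front setback > 8 ft: 36 > 8 is true
  front setback ≤ 39 ft: 36 ≤ 39 is true
  fees paid in full: yes → true
  NOT in historic district: no → true
Combine:
[1.1] false OR true = true
[1.2] false OR true = true
[1] true AND true = true
[2.1] true AND false = false
[2.2] false OR true OR false = true
[2] false → true (antecedent false ⇒ implication holds) = true
[3.1] false OR true = true
[3.2] false OR false OR true = true
[3] true → true = true
[4.1.1.1] true AND true = true
[4.1.1] NOT true = false
[4.1] NOT false = true
[4.2.1] true AND true AND true = true
[4.2] NOT true = false
[4] true → false = false
[root] true AND true AND true AND false = false
Overall: false → denied

Denied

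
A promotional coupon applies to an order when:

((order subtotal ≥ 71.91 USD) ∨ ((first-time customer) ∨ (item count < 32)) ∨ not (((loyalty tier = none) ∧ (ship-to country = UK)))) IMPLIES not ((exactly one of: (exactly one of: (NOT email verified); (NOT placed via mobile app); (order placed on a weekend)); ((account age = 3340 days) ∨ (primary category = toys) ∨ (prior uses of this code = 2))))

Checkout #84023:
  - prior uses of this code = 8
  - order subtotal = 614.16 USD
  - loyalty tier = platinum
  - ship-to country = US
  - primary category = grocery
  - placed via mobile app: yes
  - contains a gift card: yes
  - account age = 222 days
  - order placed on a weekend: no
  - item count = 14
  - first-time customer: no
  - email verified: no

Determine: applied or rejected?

Rejected

Atomic conditions:
  order subtotal ≥ 71.91 USD: 614.16 ≥ 71.91 is true
  first-time customer: no → false
  item count < 32: 14 < 32 is true
  loyalty tier = none: platinum == none is false
  ship-to country = UK: US == UK is false
  NOT email verified: no → true
  NOT placed via mobile app: yes → false
  order placed on a weekend: no → false
  account age = 3340 days: 222 == 3340 is false
  primary category = toys: grocery == toys is false
  prior uses of this code = 2: 8 == 2 is false
Combine:
[1.2] false OR true = true
[1.3.1] false AND false = false
[1.3] NOT false = true
[1] true OR true OR true = true
[2.1.1] exactly-one(true, false, false) = true
[2.1.2] false OR false OR false = false
[2.1] exactly-one(true, false) = true
[2] NOT true = false
[root] true → false = false
Overall: false → rejected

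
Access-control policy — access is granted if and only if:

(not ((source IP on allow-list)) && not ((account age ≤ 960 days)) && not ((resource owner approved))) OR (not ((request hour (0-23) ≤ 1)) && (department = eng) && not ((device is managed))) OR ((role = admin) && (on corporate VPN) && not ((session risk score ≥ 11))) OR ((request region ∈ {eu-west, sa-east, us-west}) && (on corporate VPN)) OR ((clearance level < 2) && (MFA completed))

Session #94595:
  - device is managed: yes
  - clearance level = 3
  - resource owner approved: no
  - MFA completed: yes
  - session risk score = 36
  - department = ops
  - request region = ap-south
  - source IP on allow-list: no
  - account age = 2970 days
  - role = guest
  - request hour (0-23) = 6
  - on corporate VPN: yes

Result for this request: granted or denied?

Atomic conditions:
  source IP on allow-list: no → false
  account age ≤ 960 days: 2970 ≤ 960 is false
  resource owner approved: no → false
  request hour (0-23) ≤ 1: 6 ≤ 1 is false
  department = eng: ops == eng is false
  device is managed: yes → true
  role = admin: guest == admin is false
  on corporate VPN: yes → true
  session risk score ≥ 11: 36 ≥ 11 is true
  request region ∈ {eu-west, sa-east, us-west}: ap-south is not in the set → false
  clearance level < 2: 3 < 2 is false
  MFA completed: yes → true
Combine:
[1.1] NOT false = true
[1.2] NOT false = true
[1.3] NOT false = true
[1] true AND true AND true = true
[2.1] NOT false = true
[2.3] NOT true = false
[2] true AND false AND false = false
[3.3] NOT true = false
[3] false AND true AND false = false
[4] false AND true = false
[5] false AND true = false
[root] true OR false OR false OR false OR false = true
Overall: true → granted

Granted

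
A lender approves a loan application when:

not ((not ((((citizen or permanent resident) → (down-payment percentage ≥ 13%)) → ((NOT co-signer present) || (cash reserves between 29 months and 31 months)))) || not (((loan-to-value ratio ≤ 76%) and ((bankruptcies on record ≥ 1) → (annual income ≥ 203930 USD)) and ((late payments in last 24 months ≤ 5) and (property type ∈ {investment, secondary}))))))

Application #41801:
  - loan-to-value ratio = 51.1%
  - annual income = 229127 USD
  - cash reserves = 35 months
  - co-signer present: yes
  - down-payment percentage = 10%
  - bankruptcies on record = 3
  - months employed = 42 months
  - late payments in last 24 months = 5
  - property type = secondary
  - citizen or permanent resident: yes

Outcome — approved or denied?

Approved

Atomic conditions:
  citizen or permanent resident: yes → true
  down-payment percentage ≥ 13%: 10 ≥ 13 is false
  NOT co-signer present: yes → false
  cash reserves between 29 months and 31 months: 35 in [29, 31] is false
  loan-to-value ratio ≤ 76%: 51.1 ≤ 76 is true
  bankruptcies on record ≥ 1: 3 ≥ 1 is true
  annual income ≥ 203930 USD: 229127 ≥ 203930 is true
  late payments in last 24 months ≤ 5: 5 ≤ 5 is true
  property type ∈ {investment, secondary}: secondary is in the set → true
Combine:
[1.1.1.1] true → false = false
[1.1.1.2] false OR false = false
[1.1.1] false → false (antecedent false ⇒ implication holds) = true
[1.1] NOT true = false
[1.2.1.2] true → true = true
[1.2.1.3] true AND true = true
[1.2.1] true AND true AND true = true
[1.2] NOT true = false
[1] false OR false = false
[root] NOT false = true
Overall: true → approved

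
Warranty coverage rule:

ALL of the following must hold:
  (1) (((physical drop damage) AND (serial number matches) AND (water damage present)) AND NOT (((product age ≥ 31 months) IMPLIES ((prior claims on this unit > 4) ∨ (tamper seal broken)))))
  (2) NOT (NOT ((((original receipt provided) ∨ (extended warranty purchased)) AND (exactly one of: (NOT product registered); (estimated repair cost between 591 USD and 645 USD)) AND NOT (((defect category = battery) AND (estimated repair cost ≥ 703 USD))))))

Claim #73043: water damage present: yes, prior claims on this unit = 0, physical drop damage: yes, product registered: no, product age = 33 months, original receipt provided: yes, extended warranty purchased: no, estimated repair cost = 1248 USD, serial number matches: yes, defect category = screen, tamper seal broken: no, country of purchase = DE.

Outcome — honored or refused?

Atomic conditions:
  physical drop damage: yes → true
  serial number matches: yes → true
  water damage present: yes → true
  product age ≥ 31 months: 33 ≥ 31 is true
  prior claims on this unit > 4: 0 > 4 is false
  tamper seal broken: no → false
  original receipt provided: yes → true
  extended warranty purchased: no → false
  NOT product registered: no → true
  estimated repair cost between 591 USD and 645 USD: 1248 in [591, 645] is false
  defect category = battery: screen == battery is false
  estimated repair cost ≥ 703 USD: 1248 ≥ 703 is true
Combine:
[1.1] true AND true AND true = true
[1.2.1.2] false OR false = false
[1.2.1] true → false = false
[1.2] NOT false = true
[1] true AND true = true
[2.1.1.1] true OR false = true
[2.1.1.2] exactly-one(true, false) = true
[2.1.1.3.1] false AND true = false
[2.1.1.3] NOT false = true
[2.1.1] true AND true AND true = true
[2.1] NOT true = false
[2] NOT false = true
[root] true AND true = true
Overall: true → honored

Honored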